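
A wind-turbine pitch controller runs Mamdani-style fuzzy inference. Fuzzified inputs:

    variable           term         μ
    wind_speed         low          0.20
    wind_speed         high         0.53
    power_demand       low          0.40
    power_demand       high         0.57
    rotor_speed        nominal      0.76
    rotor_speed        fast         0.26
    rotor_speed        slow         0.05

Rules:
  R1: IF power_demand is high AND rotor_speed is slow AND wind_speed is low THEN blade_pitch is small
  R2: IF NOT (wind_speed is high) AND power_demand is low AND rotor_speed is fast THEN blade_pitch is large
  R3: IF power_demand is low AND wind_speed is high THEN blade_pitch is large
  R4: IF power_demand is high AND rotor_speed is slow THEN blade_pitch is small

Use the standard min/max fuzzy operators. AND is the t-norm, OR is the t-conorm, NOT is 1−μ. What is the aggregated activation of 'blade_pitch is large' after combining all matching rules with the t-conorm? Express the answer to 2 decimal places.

0.40

R1: high=0.57, slow=0.05, low=0.20; AND[min(a, b)] → w = 0.05
R2: ¬high=1−0.53=0.47, low=0.40, fast=0.26; AND[min(a, b)] → w = 0.26
R3: low=0.40, high=0.53; AND[min(a, b)] → w = 0.40
R4: high=0.57, slow=0.05; AND[min(a, b)] → w = 0.05
Rules with consequent 'large': {R2, R3} → strengths 0.26, 0.40
Aggregate via t-conorm [max(a, b)]: 0.40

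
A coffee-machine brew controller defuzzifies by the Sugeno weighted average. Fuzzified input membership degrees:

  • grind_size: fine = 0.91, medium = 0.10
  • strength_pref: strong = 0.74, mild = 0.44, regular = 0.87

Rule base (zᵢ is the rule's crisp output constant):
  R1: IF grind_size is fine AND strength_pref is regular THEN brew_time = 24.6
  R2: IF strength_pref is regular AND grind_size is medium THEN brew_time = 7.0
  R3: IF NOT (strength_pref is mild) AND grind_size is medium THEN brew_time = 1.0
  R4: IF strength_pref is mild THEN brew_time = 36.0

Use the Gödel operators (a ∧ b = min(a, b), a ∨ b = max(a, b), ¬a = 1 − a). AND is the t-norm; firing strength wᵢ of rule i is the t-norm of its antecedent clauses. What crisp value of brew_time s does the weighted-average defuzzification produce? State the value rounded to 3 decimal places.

25.193

R1 (z=24.6): fine=0.91, regular=0.87; AND[min(a, b)] → w = 0.87
R2 (z=7.0): regular=0.87, medium=0.10; AND[min(a, b)] → w = 0.10
R3 (z=1.0): ¬mild=1−0.44=0.56, medium=0.10; AND[min(a, b)] → w = 0.10
R4 (z=36.0): mild=0.44 → w = 0.44
Weighted average = (0.87·24.6 + 0.10·7.0 + 0.10·1.0 + 0.44·36.0) / (0.87 + 0.10 + 0.10 + 0.44)
  = 38.0420 / 1.5100 = 25.193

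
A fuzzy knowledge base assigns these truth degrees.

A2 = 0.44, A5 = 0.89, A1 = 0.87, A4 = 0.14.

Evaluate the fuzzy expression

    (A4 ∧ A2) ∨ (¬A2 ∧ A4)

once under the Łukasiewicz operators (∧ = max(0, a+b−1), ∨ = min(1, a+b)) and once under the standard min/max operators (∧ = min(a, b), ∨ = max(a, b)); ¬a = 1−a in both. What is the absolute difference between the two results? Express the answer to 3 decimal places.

Under Łukasiewicz:
  A4 ∧ A2 = max(0, a+b−1) on (0.14, 0.44) = 0.00
  ¬A2 = 1 − 0.44 = 0.56
  ¬A2 ∧ A4 = max(0, a+b−1) on (0.56, 0.14) = 0.00
  (A4 ∧ A2) ∨ (¬A2 ∧ A4) = min(1, a+b) on (0.00, 0.00) = 0.00
  → value = 0.0000
Under standard min/max:
  A4 ∧ A2 = min(a, b) on (0.14, 0.44) = 0.14
  ¬A2 = 1 − 0.44 = 0.56
  ¬A2 ∧ A4 = min(a, b) on (0.56, 0.14) = 0.14
  (A4 ∧ A2) ∨ (¬A2 ∧ A4) = max(a, b) on (0.14, 0.14) = 0.14
  → value = 0.1400
|0.0000 − 0.1400| = 0.140

0.140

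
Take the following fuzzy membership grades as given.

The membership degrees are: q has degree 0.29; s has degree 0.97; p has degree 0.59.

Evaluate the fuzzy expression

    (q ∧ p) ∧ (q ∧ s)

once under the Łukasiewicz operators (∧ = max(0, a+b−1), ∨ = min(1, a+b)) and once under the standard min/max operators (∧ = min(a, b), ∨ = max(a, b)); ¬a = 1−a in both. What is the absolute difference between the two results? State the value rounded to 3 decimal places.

Under Łukasiewicz:
  q ∧ p = max(0, a+b−1) on (0.29, 0.59) = 0.00
  q ∧ s = max(0, a+b−1) on (0.29, 0.97) = 0.26
  (q ∧ p) ∧ (q ∧ s) = max(0, a+b−1) on (0.00, 0.26) = 0.00
  → value = 0.0000
Under standard min/max:
  q ∧ p = min(a, b) on (0.29, 0.59) = 0.29
  q ∧ s = min(a, b) on (0.29, 0.97) = 0.29
  (q ∧ p) ∧ (q ∧ s) = min(a, b) on (0.29, 0.29) = 0.29
  → value = 0.2900
|0.0000 − 0.2900| = 0.290

0.290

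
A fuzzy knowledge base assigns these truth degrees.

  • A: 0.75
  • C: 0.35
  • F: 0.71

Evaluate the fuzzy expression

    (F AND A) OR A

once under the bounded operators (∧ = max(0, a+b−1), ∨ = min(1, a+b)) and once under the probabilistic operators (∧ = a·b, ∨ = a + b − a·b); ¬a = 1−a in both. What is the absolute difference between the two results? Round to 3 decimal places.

Under bounded:
  F AND A = max(0, a+b−1) on (0.71, 0.75) = 0.46
  (F AND A) OR A = min(1, a+b) on (0.46, 0.75) = 1.00
  → value = 1.0000
Under probabilistic:
  F AND A = a·b on (0.7100, 0.7500) = 0.5325
  (F AND A) OR A = a + b − a·b on (0.5325, 0.7500) = 0.8831
  → value = 0.8831
|1.0000 − 0.8831| = 0.117

0.117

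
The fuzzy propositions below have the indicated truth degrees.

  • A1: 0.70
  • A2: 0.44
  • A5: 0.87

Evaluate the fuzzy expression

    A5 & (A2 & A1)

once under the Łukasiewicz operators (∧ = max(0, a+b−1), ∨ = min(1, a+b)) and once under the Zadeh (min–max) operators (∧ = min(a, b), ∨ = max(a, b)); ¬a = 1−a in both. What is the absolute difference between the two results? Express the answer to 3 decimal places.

0.430

Under Łukasiewicz:
  A2 & A1 = max(0, a+b−1) on (0.44, 0.70) = 0.14
  A5 & (A2 & A1) = max(0, a+b−1) on (0.87, 0.14) = 0.01
  → value = 0.0100
Under Zadeh (min–max):
  A2 & A1 = min(a, b) on (0.44, 0.70) = 0.44
  A5 & (A2 & A1) = min(a, b) on (0.87, 0.44) = 0.44
  → value = 0.4400
|0.0100 − 0.4400| = 0.430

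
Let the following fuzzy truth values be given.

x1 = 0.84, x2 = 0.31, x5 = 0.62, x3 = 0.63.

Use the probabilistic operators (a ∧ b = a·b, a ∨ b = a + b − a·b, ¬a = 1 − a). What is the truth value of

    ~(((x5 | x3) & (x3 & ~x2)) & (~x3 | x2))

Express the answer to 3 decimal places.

x5 | x3 = a + b − a·b on (0.6200, 0.6300) = 0.8594
~x2 = 1 − 0.3100 = 0.6900
x3 & ~x2 = a·b on (0.6300, 0.6900) = 0.4347
(x5 | x3) & (x3 & ~x2) = a·b on (0.8594, 0.4347) = 0.3736
~x3 = 1 − 0.6300 = 0.3700
~x3 | x2 = a + b − a·b on (0.3700, 0.3100) = 0.5653
((x5 | x3) & (x3 & ~x2)) & (~x3 | x2) = a·b on (0.3736, 0.5653) = 0.2112
~(((x5 | x3) & (x3 & ~x2)) & (~x3 | x2)) = 1 − 0.2112 = 0.7888

0.789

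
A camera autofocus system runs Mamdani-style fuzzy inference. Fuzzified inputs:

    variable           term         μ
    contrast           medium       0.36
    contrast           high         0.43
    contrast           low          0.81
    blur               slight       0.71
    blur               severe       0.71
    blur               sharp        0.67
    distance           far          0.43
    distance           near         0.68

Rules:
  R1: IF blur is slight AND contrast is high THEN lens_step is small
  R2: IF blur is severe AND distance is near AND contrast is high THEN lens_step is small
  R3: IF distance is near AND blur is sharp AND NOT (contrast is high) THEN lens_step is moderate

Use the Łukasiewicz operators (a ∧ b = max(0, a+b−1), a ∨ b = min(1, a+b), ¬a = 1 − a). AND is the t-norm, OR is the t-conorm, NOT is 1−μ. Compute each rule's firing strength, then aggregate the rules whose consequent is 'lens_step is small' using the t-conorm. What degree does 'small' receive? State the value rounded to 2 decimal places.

0.14

R1: slight=0.71, high=0.43; AND[max(0, a+b−1)] → w = 0.14
R2: severe=0.71, near=0.68, high=0.43; AND[max(0, a+b−1)] → w = 0.00
R3: near=0.68, sharp=0.67, ¬high=1−0.43=0.57; AND[max(0, a+b−1)] → w = 0.00
Rules with consequent 'small': {R1, R2} → strengths 0.14, 0.00
Aggregate via t-conorm [min(1, a+b)]: 0.14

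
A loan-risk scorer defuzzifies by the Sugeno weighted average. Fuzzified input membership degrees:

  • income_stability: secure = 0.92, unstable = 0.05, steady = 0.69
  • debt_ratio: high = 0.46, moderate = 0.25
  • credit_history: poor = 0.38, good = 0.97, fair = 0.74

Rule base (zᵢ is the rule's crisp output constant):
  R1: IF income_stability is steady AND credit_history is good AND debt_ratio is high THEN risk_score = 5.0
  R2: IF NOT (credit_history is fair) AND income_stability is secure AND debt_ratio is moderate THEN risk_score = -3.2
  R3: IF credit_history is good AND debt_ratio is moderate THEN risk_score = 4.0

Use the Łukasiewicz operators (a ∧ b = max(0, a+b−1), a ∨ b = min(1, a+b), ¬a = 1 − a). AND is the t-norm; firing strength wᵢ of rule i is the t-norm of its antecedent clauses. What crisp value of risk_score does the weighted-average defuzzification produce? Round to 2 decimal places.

R1 (z=5.0): steady=0.69, good=0.97, high=0.46; AND[max(0, a+b−1)] → w = 0.12
R2 (z=-3.2): ¬fair=1−0.74=0.26, secure=0.92, moderate=0.25; AND[max(0, a+b−1)] → w = 0.00
R3 (z=4.0): good=0.97, moderate=0.25; AND[max(0, a+b−1)] → w = 0.22
Weighted average = (0.12·5.0 + 0.00·-3.2 + 0.22·4.0) / (0.12 + 0.00 + 0.22)
  = 1.4800 / 0.3400 = 4.35

4.35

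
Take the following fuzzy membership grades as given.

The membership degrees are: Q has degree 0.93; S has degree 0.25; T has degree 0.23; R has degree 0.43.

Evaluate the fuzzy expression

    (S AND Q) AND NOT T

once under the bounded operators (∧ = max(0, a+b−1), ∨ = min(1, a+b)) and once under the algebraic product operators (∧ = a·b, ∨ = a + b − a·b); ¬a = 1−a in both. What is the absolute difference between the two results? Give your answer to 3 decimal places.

Under bounded:
  S AND Q = max(0, a+b−1) on (0.25, 0.93) = 0.18
  NOT T = 1 − 0.23 = 0.77
  (S AND Q) AND NOT T = max(0, a+b−1) on (0.18, 0.77) = 0.00
  → value = 0.0000
Under algebraic product:
  S AND Q = a·b on (0.2500, 0.9300) = 0.2325
  NOT T = 1 − 0.2300 = 0.7700
  (S AND Q) AND NOT T = a·b on (0.2325, 0.7700) = 0.1790
  → value = 0.1790
|0.0000 − 0.1790| = 0.179

0.179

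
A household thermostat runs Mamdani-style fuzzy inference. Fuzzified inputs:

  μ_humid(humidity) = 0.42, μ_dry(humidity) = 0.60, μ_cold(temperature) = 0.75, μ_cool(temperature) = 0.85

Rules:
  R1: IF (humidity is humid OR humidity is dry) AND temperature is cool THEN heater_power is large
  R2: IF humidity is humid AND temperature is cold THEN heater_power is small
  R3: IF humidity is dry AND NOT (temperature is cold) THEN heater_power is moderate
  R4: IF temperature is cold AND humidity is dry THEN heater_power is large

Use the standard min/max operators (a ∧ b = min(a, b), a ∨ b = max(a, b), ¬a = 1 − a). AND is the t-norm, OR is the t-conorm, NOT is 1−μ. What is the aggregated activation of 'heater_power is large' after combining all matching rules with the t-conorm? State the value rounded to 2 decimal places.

R1: (humid=0.42 OR dry=0.60) = 0.60; AND[min(a, b)] with cool=0.85 → w = 0.60
R2: humid=0.42, cold=0.75; AND[min(a, b)] → w = 0.42
R3: dry=0.60, ¬cold=1−0.75=0.25; AND[min(a, b)] → w = 0.25
R4: cold=0.75, dry=0.60; AND[min(a, b)] → w = 0.60
Rules with consequent 'large': {R1, R4} → strengths 0.60, 0.60
Aggregate via t-conorm [max(a, b)]: 0.60

0.60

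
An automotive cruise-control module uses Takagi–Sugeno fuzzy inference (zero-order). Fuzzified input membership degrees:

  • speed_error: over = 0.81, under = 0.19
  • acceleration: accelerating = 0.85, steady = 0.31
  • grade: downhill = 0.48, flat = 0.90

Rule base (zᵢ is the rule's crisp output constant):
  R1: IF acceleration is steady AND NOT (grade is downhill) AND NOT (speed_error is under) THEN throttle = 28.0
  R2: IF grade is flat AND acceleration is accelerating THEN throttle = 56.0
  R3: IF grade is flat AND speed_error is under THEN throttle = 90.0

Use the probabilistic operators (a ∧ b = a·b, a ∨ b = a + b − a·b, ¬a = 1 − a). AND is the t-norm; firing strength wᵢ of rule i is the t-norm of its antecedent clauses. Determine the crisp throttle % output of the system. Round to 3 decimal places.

58.023

R1 (z=28.0): steady=0.31, ¬downhill=1−0.48=0.52, ¬under=1−0.19=0.81; AND[a·b] → w = 0.1306
R2 (z=56.0): flat=0.90, accelerating=0.85; AND[a·b] → w = 0.7650
R3 (z=90.0): flat=0.90, under=0.19; AND[a·b] → w = 0.1710
Weighted average = (0.1306·28.0 + 0.7650·56.0 + 0.1710·90.0) / (0.1306 + 0.7650 + 0.1710)
  = 61.8860 / 1.0666 = 58.023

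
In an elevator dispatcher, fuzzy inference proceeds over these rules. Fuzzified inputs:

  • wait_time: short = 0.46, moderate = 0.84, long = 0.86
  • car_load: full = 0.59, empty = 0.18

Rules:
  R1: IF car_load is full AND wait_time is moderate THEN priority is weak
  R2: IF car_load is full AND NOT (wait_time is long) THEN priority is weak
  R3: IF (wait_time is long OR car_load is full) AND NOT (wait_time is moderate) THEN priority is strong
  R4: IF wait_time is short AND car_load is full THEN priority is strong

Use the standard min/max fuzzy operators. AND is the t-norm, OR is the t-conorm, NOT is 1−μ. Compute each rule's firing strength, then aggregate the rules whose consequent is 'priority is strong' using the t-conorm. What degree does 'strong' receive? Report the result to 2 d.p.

R1: full=0.59, moderate=0.84; AND[min(a, b)] → w = 0.59
R2: full=0.59, ¬long=1−0.86=0.14; AND[min(a, b)] → w = 0.14
R3: (long=0.86 OR full=0.59) = 0.86; AND[min(a, b)] with ¬moderate=1−0.84=0.16 → w = 0.16
R4: short=0.46, full=0.59; AND[min(a, b)] → w = 0.46
Rules with consequent 'strong': {R3, R4} → strengths 0.16, 0.46
Aggregate via t-conorm [max(a, b)]: 0.46

0.46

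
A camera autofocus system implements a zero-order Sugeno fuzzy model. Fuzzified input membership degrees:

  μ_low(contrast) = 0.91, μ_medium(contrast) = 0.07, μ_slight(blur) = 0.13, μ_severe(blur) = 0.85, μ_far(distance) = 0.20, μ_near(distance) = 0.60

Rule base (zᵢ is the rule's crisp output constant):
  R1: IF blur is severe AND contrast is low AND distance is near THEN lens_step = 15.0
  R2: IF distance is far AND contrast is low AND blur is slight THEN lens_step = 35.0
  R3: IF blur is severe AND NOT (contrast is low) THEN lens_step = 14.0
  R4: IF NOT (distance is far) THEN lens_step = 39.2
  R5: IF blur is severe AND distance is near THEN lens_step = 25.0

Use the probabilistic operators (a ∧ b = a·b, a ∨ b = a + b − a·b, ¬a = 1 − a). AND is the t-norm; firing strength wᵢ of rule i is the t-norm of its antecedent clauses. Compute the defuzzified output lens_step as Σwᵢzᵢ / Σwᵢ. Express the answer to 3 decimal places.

28.262

R1 (z=15.0): severe=0.85, low=0.91, near=0.60; AND[a·b] → w = 0.4641
R2 (z=35.0): far=0.20, low=0.91, slight=0.13; AND[a·b] → w = 0.0237
R3 (z=14.0): severe=0.85, ¬low=1−0.91=0.09; AND[a·b] → w = 0.0765
R4 (z=39.2): ¬far=1−0.20=0.80 → w = 0.8000
R5 (z=25.0): severe=0.85, near=0.60; AND[a·b] → w = 0.5100
Weighted average = (0.4641·15.0 + 0.0237·35.0 + 0.0765·14.0 + 0.8000·39.2 + 0.5100·25.0) / (0.4641 + 0.0237 + 0.0765 + 0.8000 + 0.5100)
  = 52.9706 / 1.8743 = 28.262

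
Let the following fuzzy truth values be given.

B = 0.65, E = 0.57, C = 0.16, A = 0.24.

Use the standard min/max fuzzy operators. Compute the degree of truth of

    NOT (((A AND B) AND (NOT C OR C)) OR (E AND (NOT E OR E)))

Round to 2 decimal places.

A AND B = min(a, b) on (0.24, 0.65) = 0.24
NOT C = 1 − 0.16 = 0.84
NOT C OR C = max(a, b) on (0.84, 0.16) = 0.84
(A AND B) AND (NOT C OR C) = min(a, b) on (0.24, 0.84) = 0.24
NOT E = 1 − 0.57 = 0.43
NOT E OR E = max(a, b) on (0.43, 0.57) = 0.57
E AND (NOT E OR E) = min(a, b) on (0.57, 0.57) = 0.57
((A AND B) AND (NOT C OR C)) OR (E AND (NOT E OR E)) = max(a, b) on (0.24, 0.57) = 0.57
NOT (((A AND B) AND (NOT C OR C)) OR (E AND (NOT E OR E))) = 1 − 0.57 = 0.43

0.43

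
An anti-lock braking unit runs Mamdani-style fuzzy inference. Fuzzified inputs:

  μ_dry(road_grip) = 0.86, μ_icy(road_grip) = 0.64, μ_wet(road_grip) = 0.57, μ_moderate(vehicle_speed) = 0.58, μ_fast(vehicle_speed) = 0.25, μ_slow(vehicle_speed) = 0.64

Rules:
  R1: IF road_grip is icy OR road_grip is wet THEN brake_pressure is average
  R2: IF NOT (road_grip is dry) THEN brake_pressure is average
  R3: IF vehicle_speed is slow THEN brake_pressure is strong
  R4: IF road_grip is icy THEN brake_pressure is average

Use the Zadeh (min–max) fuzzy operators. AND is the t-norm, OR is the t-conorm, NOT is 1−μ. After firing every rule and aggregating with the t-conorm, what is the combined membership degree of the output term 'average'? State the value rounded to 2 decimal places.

R1: icy=0.64, wet=0.57; OR[max(a, b)] → w = 0.64
R2: ¬dry=1−0.86=0.14 → w = 0.14
R3: slow=0.64 → w = 0.64
R4: icy=0.64 → w = 0.64
Rules with consequent 'average': {R1, R2, R4} → strengths 0.64, 0.14, 0.64
Aggregate via t-conorm [max(a, b)]: 0.64

0.64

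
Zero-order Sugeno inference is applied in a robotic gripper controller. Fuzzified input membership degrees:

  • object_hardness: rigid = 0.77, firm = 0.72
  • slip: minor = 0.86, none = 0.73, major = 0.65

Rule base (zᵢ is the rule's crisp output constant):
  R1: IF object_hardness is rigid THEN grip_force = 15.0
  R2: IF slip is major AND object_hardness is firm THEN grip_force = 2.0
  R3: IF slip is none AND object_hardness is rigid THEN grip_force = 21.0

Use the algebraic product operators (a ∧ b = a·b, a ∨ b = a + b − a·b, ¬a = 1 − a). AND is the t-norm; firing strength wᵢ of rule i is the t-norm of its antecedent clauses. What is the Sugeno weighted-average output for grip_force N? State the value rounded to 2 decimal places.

R1 (z=15.0): rigid=0.77 → w = 0.7700
R2 (z=2.0): major=0.65, firm=0.72; AND[a·b] → w = 0.4680
R3 (z=21.0): none=0.73, rigid=0.77; AND[a·b] → w = 0.5621
Weighted average = (0.7700·15.0 + 0.4680·2.0 + 0.5621·21.0) / (0.7700 + 0.4680 + 0.5621)
  = 24.2901 / 1.8001 = 13.49

13.49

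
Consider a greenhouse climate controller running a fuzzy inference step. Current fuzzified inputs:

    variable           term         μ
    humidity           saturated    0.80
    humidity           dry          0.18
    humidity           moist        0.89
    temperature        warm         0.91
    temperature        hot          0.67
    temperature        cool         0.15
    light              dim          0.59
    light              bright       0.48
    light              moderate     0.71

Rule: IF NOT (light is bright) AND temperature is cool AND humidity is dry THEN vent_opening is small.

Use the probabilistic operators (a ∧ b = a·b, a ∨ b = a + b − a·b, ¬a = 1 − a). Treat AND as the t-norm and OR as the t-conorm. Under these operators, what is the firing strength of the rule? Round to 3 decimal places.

0.014

firing strength: ¬bright=1−0.48=0.52, cool=0.15, dry=0.18; AND[a·b] → w = 0.0140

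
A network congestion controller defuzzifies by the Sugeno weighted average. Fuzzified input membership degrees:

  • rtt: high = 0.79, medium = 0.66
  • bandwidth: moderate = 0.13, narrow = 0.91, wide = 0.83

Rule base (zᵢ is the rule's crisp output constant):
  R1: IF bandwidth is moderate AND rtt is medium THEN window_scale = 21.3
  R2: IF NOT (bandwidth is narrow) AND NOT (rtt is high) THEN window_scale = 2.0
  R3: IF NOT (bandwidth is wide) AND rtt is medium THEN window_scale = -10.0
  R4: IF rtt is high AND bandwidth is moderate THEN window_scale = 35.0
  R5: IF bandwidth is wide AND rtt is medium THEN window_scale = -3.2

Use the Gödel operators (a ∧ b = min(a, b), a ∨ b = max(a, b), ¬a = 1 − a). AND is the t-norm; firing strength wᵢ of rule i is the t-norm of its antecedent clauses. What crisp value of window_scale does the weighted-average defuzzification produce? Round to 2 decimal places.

R1 (z=21.3): moderate=0.13, medium=0.66; AND[min(a, b)] → w = 0.13
R2 (z=2.0): ¬narrow=1−0.91=0.09, ¬high=1−0.79=0.21; AND[min(a, b)] → w = 0.09
R3 (z=-10.0): ¬wide=1−0.83=0.17, medium=0.66; AND[min(a, b)] → w = 0.17
R4 (z=35.0): high=0.79, moderate=0.13; AND[min(a, b)] → w = 0.13
R5 (z=-3.2): wide=0.83, medium=0.66; AND[min(a, b)] → w = 0.66
Weighted average = (0.13·21.3 + 0.09·2.0 + 0.17·-10.0 + 0.13·35.0 + 0.66·-3.2) / (0.13 + 0.09 + 0.17 + 0.13 + 0.66)
  = 3.6870 / 1.1800 = 3.12

3.12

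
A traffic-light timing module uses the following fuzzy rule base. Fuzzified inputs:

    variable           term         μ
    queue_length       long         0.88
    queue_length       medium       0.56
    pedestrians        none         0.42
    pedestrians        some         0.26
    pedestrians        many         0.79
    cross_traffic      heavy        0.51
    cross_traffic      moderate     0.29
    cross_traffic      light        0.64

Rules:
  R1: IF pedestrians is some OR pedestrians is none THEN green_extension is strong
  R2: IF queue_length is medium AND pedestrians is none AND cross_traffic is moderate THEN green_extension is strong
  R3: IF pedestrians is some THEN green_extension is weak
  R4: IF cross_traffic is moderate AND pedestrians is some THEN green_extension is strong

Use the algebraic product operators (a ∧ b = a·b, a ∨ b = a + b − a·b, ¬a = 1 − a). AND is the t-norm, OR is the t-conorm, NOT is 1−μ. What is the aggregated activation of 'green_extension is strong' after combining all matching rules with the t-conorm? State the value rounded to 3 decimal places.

0.630

R1: some=0.26, none=0.42; OR[a + b − a·b] → w = 0.5708
R2: medium=0.56, none=0.42, moderate=0.29; AND[a·b] → w = 0.0682
R3: some=0.26 → w = 0.2600
R4: moderate=0.29, some=0.26; AND[a·b] → w = 0.0754
Rules with consequent 'strong': {R1, R2, R4} → strengths 0.5708, 0.0682, 0.0754
Aggregate via t-conorm [a + b − a·b]: 0.6302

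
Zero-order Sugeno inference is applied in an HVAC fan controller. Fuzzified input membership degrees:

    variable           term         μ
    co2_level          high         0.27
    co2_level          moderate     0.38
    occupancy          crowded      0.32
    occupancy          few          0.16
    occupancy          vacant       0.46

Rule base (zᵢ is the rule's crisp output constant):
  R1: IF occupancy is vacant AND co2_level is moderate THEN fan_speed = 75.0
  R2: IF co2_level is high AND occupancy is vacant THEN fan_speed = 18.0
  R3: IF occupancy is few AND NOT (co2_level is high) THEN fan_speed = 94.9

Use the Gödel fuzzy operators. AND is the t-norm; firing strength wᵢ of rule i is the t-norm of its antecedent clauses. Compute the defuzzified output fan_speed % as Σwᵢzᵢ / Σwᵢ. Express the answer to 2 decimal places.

59.93

R1 (z=75.0): vacant=0.46, moderate=0.38; AND[min(a, b)] → w = 0.38
R2 (z=18.0): high=0.27, vacant=0.46; AND[min(a, b)] → w = 0.27
R3 (z=94.9): few=0.16, ¬high=1−0.27=0.73; AND[min(a, b)] → w = 0.16
Weighted average = (0.38·75.0 + 0.27·18.0 + 0.16·94.9) / (0.38 + 0.27 + 0.16)
  = 48.5440 / 0.8100 = 59.93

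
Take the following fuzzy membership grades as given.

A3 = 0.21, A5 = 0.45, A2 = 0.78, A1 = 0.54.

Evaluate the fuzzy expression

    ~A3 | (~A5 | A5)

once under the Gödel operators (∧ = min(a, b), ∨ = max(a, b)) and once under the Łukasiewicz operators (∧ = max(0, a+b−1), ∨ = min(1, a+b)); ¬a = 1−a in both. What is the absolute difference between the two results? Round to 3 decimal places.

Under Gödel:
  ~A3 = 1 − 0.21 = 0.79
  ~A5 = 1 − 0.45 = 0.55
  ~A5 | A5 = max(a, b) on (0.55, 0.45) = 0.55
  ~A3 | (~A5 | A5) = max(a, b) on (0.79, 0.55) = 0.79
  → value = 0.7900
Under Łukasiewicz:
  ~A3 = 1 − 0.21 = 0.79
  ~A5 = 1 − 0.45 = 0.55
  ~A5 | A5 = min(1, a+b) on (0.55, 0.45) = 1.00
  ~A3 | (~A5 | A5) = min(1, a+b) on (0.79, 1.00) = 1.00
  → value = 1.0000
|0.7900 − 1.0000| = 0.210

0.210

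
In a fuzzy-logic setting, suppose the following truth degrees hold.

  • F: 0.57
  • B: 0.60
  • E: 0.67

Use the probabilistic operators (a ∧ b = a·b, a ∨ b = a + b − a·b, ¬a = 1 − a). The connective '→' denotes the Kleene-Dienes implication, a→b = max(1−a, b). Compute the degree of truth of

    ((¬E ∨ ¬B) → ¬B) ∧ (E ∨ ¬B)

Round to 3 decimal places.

¬E = 1 − 0.6700 = 0.3300
¬B = 1 − 0.6000 = 0.4000
¬E ∨ ¬B = a + b − a·b on (0.3300, 0.4000) = 0.5980
¬B = 1 − 0.6000 = 0.4000
(¬E ∨ ¬B) → ¬B  [Kleene-Dienes: max(1−a, b)] with a=0.5980, b=0.4000 → 0.4020
¬B = 1 − 0.6000 = 0.4000
E ∨ ¬B = a + b − a·b on (0.6700, 0.4000) = 0.8020
((¬E ∨ ¬B) → ¬B) ∧ (E ∨ ¬B) = a·b on (0.4020, 0.8020) = 0.3224

0.322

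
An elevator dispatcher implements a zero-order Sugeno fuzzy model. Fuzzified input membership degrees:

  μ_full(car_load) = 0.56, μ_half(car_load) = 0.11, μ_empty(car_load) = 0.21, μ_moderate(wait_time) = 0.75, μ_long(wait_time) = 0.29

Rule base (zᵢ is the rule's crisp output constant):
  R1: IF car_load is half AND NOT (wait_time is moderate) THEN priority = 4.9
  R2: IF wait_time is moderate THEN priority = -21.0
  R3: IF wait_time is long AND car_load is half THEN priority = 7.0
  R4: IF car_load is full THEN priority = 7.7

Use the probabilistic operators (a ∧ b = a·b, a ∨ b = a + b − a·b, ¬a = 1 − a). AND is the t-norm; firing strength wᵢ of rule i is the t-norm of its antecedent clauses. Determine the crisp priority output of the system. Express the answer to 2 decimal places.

R1 (z=4.9): half=0.11, ¬moderate=1−0.75=0.25; AND[a·b] → w = 0.0275
R2 (z=-21.0): moderate=0.75 → w = 0.7500
R3 (z=7.0): long=0.29, half=0.11; AND[a·b] → w = 0.0319
R4 (z=7.7): full=0.56 → w = 0.5600
Weighted average = (0.0275·4.9 + 0.7500·-21.0 + 0.0319·7.0 + 0.5600·7.7) / (0.0275 + 0.7500 + 0.0319 + 0.5600)
  = -11.0800 / 1.3694 = -8.09

-8.09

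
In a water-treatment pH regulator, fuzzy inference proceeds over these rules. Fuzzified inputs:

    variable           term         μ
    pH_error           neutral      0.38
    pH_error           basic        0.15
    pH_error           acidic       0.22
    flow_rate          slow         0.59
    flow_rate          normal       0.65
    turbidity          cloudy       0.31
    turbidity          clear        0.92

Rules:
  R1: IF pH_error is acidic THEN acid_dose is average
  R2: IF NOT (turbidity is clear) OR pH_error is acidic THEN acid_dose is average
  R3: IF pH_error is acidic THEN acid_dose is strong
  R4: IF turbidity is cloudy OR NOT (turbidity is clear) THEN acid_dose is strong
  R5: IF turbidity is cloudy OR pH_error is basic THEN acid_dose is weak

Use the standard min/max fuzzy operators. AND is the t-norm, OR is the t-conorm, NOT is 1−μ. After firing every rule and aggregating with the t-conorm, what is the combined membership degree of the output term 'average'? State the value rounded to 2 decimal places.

R1: acidic=0.22 → w = 0.22
R2: ¬clear=1−0.92=0.08, acidic=0.22; OR[max(a, b)] → w = 0.22
R3: acidic=0.22 → w = 0.22
R4: cloudy=0.31, ¬clear=1−0.92=0.08; OR[max(a, b)] → w = 0.31
R5: cloudy=0.31, basic=0.15; OR[max(a, b)] → w = 0.31
Rules with consequent 'average': {R1, R2} → strengths 0.22, 0.22
Aggregate via t-conorm [max(a, b)]: 0.22

0.22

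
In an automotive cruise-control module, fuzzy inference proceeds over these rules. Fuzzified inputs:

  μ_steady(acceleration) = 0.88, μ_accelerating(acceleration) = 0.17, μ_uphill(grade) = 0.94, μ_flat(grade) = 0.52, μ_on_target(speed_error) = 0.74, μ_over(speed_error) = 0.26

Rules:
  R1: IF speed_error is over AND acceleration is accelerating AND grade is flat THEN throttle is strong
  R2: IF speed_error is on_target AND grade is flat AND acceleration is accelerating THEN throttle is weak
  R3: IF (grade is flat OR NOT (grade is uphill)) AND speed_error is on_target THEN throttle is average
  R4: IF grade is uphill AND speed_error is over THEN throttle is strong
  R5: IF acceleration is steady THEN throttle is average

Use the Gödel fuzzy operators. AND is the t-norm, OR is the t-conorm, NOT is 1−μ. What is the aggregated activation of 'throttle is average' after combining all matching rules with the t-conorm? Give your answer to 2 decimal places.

0.88

R1: over=0.26, accelerating=0.17, flat=0.52; AND[min(a, b)] → w = 0.17
R2: on_target=0.74, flat=0.52, accelerating=0.17; AND[min(a, b)] → w = 0.17
R3: (flat=0.52 OR ¬uphill=1−0.94=0.06) = 0.52; AND[min(a, b)] with on_target=0.74 → w = 0.52
R4: uphill=0.94, over=0.26; AND[min(a, b)] → w = 0.26
R5: steady=0.88 → w = 0.88
Rules with consequent 'average': {R3, R5} → strengths 0.52, 0.88
Aggregate via t-conorm [max(a, b)]: 0.88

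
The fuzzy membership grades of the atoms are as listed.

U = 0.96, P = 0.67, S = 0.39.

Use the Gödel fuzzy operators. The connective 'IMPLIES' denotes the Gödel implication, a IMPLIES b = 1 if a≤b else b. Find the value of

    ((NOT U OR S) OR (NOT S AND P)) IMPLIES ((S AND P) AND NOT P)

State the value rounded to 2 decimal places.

0.33

NOT U = 1 − 0.96 = 0.04
NOT U OR S = max(a, b) on (0.04, 0.39) = 0.39
NOT S = 1 − 0.39 = 0.61
NOT S AND P = min(a, b) on (0.61, 0.67) = 0.61
(NOT U OR S) OR (NOT S AND P) = max(a, b) on (0.39, 0.61) = 0.61
S AND P = min(a, b) on (0.39, 0.67) = 0.39
NOT P = 1 − 0.67 = 0.33
(S AND P) AND NOT P = min(a, b) on (0.39, 0.33) = 0.33
((NOT U OR S) OR (NOT S AND P)) IMPLIES ((S AND P) AND NOT P)  [Gödel: 1 if a≤b else b] with a=0.61, b=0.33 → 0.33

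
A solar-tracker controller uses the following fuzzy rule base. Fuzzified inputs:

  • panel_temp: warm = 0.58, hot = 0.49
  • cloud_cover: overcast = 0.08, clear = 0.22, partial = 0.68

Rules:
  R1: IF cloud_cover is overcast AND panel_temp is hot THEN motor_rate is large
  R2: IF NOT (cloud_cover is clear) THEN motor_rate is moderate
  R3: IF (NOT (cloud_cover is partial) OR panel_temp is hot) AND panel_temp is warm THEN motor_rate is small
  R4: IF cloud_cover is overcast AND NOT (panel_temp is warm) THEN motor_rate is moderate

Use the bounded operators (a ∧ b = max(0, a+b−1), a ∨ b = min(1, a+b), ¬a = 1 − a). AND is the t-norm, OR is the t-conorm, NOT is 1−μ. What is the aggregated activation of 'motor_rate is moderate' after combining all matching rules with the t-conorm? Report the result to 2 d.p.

0.78

R1: overcast=0.08, hot=0.49; AND[max(0, a+b−1)] → w = 0.00
R2: ¬clear=1−0.22=0.78 → w = 0.78
R3: (¬partial=1−0.68=0.32 OR hot=0.49) = 0.81; AND[max(0, a+b−1)] with warm=0.58 → w = 0.39
R4: overcast=0.08, ¬warm=1−0.58=0.42; AND[max(0, a+b−1)] → w = 0.00
Rules with consequent 'moderate': {R2, R4} → strengths 0.78, 0.00
Aggregate via t-conorm [min(1, a+b)]: 0.78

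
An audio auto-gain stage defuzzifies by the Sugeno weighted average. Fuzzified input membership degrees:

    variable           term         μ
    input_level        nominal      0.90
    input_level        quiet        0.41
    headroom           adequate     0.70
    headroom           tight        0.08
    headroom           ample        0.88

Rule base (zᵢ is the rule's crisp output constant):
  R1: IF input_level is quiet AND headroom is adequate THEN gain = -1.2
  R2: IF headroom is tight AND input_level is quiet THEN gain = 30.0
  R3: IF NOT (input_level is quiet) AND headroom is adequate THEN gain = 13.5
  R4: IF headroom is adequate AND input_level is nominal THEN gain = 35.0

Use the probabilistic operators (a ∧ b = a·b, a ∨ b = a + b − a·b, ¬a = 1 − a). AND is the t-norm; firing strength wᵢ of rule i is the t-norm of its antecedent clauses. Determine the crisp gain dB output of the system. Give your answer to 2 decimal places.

20.74

R1 (z=-1.2): quiet=0.41, adequate=0.70; AND[a·b] → w = 0.2870
R2 (z=30.0): tight=0.08, quiet=0.41; AND[a·b] → w = 0.0328
R3 (z=13.5): ¬quiet=1−0.41=0.59, adequate=0.70; AND[a·b] → w = 0.4130
R4 (z=35.0): adequate=0.70, nominal=0.90; AND[a·b] → w = 0.6300
Weighted average = (0.2870·-1.2 + 0.0328·30.0 + 0.4130·13.5 + 0.6300·35.0) / (0.2870 + 0.0328 + 0.4130 + 0.6300)
  = 28.2651 / 1.3628 = 20.74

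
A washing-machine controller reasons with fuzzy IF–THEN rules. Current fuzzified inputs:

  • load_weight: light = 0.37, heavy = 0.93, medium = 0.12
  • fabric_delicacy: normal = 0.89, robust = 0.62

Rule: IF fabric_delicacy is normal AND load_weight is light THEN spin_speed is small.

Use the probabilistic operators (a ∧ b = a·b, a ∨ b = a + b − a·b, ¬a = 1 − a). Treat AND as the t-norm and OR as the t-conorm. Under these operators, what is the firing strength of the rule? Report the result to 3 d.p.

firing strength: normal=0.89, light=0.37; AND[a·b] → w = 0.3293

0.329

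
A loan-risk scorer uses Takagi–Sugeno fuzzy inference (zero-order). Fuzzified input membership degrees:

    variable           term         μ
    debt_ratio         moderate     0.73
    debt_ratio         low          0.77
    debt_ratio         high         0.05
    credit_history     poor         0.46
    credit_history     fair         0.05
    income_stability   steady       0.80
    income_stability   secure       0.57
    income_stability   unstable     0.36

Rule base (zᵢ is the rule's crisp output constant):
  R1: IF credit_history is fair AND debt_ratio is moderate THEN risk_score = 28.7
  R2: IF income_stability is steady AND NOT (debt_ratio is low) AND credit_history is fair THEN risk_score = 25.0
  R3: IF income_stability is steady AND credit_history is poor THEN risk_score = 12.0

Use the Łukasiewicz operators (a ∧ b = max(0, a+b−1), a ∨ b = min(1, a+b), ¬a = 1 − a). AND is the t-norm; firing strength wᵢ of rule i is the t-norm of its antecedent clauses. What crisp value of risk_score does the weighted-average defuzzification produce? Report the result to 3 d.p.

R1 (z=28.7): fair=0.05, moderate=0.73; AND[max(0, a+b−1)] → w = 0.00
R2 (z=25.0): steady=0.80, ¬low=1−0.77=0.23, fair=0.05; AND[max(0, a+b−1)] → w = 0.00
R3 (z=12.0): steady=0.80, poor=0.46; AND[max(0, a+b−1)] → w = 0.26
Weighted average = (0.00·28.7 + 0.00·25.0 + 0.26·12.0) / (0.00 + 0.00 + 0.26)
  = 3.1200 / 0.2600 = 12.000

12.000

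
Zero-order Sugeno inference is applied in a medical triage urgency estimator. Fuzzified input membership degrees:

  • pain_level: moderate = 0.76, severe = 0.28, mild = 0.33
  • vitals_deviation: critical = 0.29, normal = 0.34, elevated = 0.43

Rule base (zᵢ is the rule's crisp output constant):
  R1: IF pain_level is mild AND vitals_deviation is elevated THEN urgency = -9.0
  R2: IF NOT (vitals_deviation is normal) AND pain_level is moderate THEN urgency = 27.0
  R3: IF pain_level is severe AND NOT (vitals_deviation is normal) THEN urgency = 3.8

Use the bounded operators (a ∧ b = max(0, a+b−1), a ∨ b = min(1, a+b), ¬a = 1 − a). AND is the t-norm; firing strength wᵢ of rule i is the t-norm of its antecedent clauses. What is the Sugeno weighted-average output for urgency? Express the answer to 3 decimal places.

R1 (z=-9.0): mild=0.33, elevated=0.43; AND[max(0, a+b−1)] → w = 0.00
R2 (z=27.0): ¬normal=1−0.34=0.66, moderate=0.76; AND[max(0, a+b−1)] → w = 0.42
R3 (z=3.8): severe=0.28, ¬normal=1−0.34=0.66; AND[max(0, a+b−1)] → w = 0.00
Weighted average = (0.00·-9.0 + 0.42·27.0 + 0.00·3.8) / (0.00 + 0.42 + 0.00)
  = 11.3400 / 0.4200 = 27.000

27.000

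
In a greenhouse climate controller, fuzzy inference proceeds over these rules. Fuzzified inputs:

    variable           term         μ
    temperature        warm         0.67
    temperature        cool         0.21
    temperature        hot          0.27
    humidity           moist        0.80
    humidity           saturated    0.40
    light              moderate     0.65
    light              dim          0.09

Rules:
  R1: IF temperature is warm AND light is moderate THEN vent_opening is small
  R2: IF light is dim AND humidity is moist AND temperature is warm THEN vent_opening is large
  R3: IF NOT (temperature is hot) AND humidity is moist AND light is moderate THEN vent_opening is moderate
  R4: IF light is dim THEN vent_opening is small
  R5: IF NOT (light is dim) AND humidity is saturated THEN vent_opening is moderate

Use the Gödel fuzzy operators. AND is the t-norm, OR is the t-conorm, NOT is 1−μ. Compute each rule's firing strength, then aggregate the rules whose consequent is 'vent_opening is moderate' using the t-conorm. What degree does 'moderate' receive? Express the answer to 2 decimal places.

R1: warm=0.67, moderate=0.65; AND[min(a, b)] → w = 0.65
R2: dim=0.09, moist=0.80, warm=0.67; AND[min(a, b)] → w = 0.09
R3: ¬hot=1−0.27=0.73, moist=0.80, moderate=0.65; AND[min(a, b)] → w = 0.65
R4: dim=0.09 → w = 0.09
R5: ¬dim=1−0.09=0.91, saturated=0.40; AND[min(a, b)] → w = 0.40
Rules with consequent 'moderate': {R3, R5} → strengths 0.65, 0.40
Aggregate via t-conorm [max(a, b)]: 0.65

0.65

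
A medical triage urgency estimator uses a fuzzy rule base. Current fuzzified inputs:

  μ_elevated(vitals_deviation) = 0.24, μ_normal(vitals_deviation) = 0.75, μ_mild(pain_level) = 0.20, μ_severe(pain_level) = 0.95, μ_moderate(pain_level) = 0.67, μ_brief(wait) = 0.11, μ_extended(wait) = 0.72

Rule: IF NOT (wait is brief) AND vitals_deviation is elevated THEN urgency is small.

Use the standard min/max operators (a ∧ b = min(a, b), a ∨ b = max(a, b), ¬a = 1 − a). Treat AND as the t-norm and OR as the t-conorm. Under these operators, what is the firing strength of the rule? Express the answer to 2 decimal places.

0.24

firing strength: ¬brief=1−0.11=0.89, elevated=0.24; AND[min(a, b)] → w = 0.24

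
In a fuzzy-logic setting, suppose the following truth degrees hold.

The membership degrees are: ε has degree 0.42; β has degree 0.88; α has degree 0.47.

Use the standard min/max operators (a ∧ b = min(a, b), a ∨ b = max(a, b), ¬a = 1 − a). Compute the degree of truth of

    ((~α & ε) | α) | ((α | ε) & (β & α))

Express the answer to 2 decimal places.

0.47

~α = 1 − 0.47 = 0.53
~α & ε = min(a, b) on (0.53, 0.42) = 0.42
(~α & ε) | α = max(a, b) on (0.42, 0.47) = 0.47
α | ε = max(a, b) on (0.47, 0.42) = 0.47
β & α = min(a, b) on (0.88, 0.47) = 0.47
(α | ε) & (β & α) = min(a, b) on (0.47, 0.47) = 0.47
((~α & ε) | α) | ((α | ε) & (β & α)) = max(a, b) on (0.47, 0.47) = 0.47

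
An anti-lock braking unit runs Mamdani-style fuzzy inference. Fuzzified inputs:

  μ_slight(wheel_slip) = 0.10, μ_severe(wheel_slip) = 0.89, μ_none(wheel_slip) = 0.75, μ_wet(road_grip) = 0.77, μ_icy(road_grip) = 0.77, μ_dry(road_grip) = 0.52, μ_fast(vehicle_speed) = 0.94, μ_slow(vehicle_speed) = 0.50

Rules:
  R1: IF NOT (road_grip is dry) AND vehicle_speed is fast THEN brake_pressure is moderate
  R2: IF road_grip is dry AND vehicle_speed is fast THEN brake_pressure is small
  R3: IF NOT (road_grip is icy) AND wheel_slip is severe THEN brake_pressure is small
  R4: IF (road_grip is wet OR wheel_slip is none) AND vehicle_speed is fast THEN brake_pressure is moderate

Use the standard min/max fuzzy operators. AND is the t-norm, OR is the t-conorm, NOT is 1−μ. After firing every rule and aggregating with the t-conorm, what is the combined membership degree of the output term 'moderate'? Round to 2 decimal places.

R1: ¬dry=1−0.52=0.48, fast=0.94; AND[min(a, b)] → w = 0.48
R2: dry=0.52, fast=0.94; AND[min(a, b)] → w = 0.52
R3: ¬icy=1−0.77=0.23, severe=0.89; AND[min(a, b)] → w = 0.23
R4: (wet=0.77 OR none=0.75) = 0.77; AND[min(a, b)] with fast=0.94 → w = 0.77
Rules with consequent 'moderate': {R1, R4} → strengths 0.48, 0.77
Aggregate via t-conorm [max(a, b)]: 0.77

0.77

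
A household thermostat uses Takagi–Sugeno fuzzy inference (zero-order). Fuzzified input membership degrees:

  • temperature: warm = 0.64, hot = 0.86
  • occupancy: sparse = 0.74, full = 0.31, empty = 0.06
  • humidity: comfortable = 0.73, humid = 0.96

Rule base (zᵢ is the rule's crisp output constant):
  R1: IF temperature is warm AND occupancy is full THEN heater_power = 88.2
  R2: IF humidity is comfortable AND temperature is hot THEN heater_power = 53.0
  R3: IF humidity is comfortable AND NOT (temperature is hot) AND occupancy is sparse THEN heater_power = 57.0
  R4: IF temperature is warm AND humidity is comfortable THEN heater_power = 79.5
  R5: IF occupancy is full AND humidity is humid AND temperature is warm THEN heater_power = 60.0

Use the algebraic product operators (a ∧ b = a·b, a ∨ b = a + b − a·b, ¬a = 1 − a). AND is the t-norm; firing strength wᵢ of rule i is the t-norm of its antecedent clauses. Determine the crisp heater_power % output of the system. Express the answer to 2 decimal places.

66.47

R1 (z=88.2): warm=0.64, full=0.31; AND[a·b] → w = 0.1984
R2 (z=53.0): comfortable=0.73, hot=0.86; AND[a·b] → w = 0.6278
R3 (z=57.0): comfortable=0.73, ¬hot=1−0.86=0.14, sparse=0.74; AND[a·b] → w = 0.0756
R4 (z=79.5): warm=0.64, comfortable=0.73; AND[a·b] → w = 0.4672
R5 (z=60.0): full=0.31, humid=0.96, warm=0.64; AND[a·b] → w = 0.1905
Weighted average = (0.1984·88.2 + 0.6278·53.0 + 0.0756·57.0 + 0.4672·79.5 + 0.1905·60.0) / (0.1984 + 0.6278 + 0.0756 + 0.4672 + 0.1905)
  = 103.6533 / 1.5595 = 66.47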